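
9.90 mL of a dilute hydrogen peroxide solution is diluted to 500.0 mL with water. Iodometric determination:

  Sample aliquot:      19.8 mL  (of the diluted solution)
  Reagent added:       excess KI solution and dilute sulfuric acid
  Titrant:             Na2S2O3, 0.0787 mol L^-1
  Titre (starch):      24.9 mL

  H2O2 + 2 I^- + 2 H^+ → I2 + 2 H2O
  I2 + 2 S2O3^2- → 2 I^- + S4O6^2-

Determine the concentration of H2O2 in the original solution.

2.50 mol/L

n(S2O3^2-) = 0.0249 × 0.0787 = 1.96 × 10^-3 mol
n(I2) = n(S2O3^2-)/2 = 9.80 × 10^-4 mol
n(H2O2) in the aliquot = 9.80 × 10^-4 mol (1:1 ratio)
[H2O2]_dilute = 9.80 × 10^-4 / 0.0198 = 0.0495 mol/L
[H2O2]_original = 0.0495 × 500.0/9.90 = 2.50 mol/L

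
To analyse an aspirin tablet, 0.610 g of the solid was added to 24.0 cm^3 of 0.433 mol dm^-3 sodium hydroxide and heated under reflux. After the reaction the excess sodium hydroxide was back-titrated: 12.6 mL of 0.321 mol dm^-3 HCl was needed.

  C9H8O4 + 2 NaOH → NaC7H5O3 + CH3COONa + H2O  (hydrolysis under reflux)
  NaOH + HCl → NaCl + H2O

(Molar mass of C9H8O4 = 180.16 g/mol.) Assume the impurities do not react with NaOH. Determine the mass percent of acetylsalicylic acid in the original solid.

n(NaOH) added = 0.0240 × 0.433 = 0.0104 mol
n(HCl) used in back-titration = 0.0126 × 0.321 = 4.04 × 10^-3 mol
n(NaOH) left over = 4.04 × 10^-3 mol (1:1 ratio)
n(NaOH) consumed by analyte = 0.0104 − 4.04 × 10^-3 = 6.35 × 10^-3 mol
From the 1:2 ratio, n(C9H8O4) = 1/2 × 6.35 × 10^-3 = 3.17 × 10^-3 mol
mass of C9H8O4 = 3.17 × 10^-3 × 180.16 = 0.572 g
% C9H8O4 = 0.572 / 0.610 × 100 = 93.7 %

93.7 %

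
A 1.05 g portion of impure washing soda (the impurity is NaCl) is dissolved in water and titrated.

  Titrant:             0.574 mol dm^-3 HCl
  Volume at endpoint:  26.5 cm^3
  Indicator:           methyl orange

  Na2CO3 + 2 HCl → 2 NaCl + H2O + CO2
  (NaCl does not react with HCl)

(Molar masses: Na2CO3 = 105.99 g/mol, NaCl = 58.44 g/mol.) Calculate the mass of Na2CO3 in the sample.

0.806 g

n(HCl) = 0.0265 × 0.574 = 0.0152 mol
Let x = n(Na2CO3), y = n(NaCl).
Titrant: 2x = 0.0152;  mass: 105.99x + 58.44y = 1.05
Solving, x = 7.61 × 10^-3 mol, y = 4.17 × 10^-3 mol
mass of Na2CO3 = 7.61 × 10^-3 × 105.99 = 0.806 g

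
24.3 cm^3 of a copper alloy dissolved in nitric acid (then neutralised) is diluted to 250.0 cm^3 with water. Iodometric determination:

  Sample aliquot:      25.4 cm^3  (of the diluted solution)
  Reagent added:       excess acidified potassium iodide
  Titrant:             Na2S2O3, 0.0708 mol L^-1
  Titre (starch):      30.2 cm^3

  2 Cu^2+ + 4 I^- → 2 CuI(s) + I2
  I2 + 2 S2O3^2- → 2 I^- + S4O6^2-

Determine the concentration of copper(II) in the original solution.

n(S2O3^2-) = 0.0302 × 0.0708 = 2.14 × 10^-3 mol
n(I2) = n(S2O3^2-)/2 = 1.07 × 10^-3 mol
From the 2:1 ratio, n(Cu2+) in the aliquot = 2/1 × 1.07 × 10^-3 = 2.14 × 10^-3 mol
[Cu2+]_dilute = 2.14 × 10^-3 / 0.0254 = 0.0842 mol/L
[Cu2+]_original = 0.0842 × 250.0/24.3 = 0.866 mol/L

0.866 mol/L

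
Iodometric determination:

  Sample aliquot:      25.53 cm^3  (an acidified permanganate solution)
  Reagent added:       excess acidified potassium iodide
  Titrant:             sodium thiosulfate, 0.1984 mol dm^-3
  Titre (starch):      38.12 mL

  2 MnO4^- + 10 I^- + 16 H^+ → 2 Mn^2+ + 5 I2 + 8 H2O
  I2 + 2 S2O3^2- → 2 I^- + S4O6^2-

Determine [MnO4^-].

0.05925 mol/L

n(S2O3^2-) = 0.03812 × 0.1984 = 7.563 × 10^-3 mol
n(I2) = n(S2O3^2-)/2 = 3.782 × 10^-3 mol
From the 2:5 ratio, n(MnO4^-) in the aliquot = 2/5 × 3.782 × 10^-3 = 1.513 × 10^-3 mol
[MnO4^-] = 1.513 × 10^-3 / 0.02553 = 0.05925 mol/L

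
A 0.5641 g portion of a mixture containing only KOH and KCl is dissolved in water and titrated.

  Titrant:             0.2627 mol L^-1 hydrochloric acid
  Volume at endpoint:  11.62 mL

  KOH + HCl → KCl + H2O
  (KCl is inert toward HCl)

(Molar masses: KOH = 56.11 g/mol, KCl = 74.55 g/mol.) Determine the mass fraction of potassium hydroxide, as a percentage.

30.36 %

n(HCl) = 0.01162 × 0.2627 = 3.053 × 10^-3 mol
Let x = n(KOH), y = n(KCl).
Titrant: 1x = 3.053 × 10^-3;  mass: 56.11x + 74.55y = 0.5641
Solving, x = 3.053 × 10^-3 mol, y = 5.269 × 10^-3 mol
mass of KOH = 3.053 × 10^-3 × 56.11 = 0.1713 g
% KOH = 0.1713 / 0.5641 × 100 = 30.36 %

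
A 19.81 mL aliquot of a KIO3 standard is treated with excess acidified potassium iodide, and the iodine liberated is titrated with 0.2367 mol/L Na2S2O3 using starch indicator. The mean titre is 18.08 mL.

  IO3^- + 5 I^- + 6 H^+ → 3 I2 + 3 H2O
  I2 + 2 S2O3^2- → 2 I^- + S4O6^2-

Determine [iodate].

0.03600 mol/L

n(S2O3^2-) = 0.01808 × 0.2367 = 4.280 × 10^-3 mol
n(I2) = n(S2O3^2-)/2 = 2.140 × 10^-3 mol
From the 1:3 ratio, n(IO3^-) in the aliquot = 1/3 × 2.140 × 10^-3 = 7.133 × 10^-4 mol
[IO3^-] = 7.133 × 10^-4 / 0.01981 = 0.03600 mol/L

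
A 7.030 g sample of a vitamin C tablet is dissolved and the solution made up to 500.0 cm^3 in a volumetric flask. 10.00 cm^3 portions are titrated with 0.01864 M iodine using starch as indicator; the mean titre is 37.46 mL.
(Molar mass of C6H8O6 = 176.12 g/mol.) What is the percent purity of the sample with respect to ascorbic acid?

87.47 %

C6H8O6 + I2 → C6H6O6 + 2 HI
n(I2) per titration = 0.03746 × 0.01864 = 6.983 × 10^-4 mol
n(C6H8O6) in each aliquot = 6.983 × 10^-4 mol (1:1 ratio)
n(C6H8O6) in the whole flask = 6.983 × 10^-4 × 500.0/10.00 = 0.03491 mol
mass of C6H8O6 = 0.03491 × 176.12 = 6.149 g
% C6H8O6 = 6.149 / 7.030 × 100 = 87.47 %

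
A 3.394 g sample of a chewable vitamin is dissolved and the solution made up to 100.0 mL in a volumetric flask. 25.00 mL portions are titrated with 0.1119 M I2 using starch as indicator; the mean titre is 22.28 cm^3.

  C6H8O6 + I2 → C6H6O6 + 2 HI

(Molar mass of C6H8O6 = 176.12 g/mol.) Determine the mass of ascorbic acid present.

1.756 g

n(I2) per titration = 0.02228 × 0.1119 = 2.493 × 10^-3 mol
n(C6H8O6) in each aliquot = 2.493 × 10^-3 mol (1:1 ratio)
n(C6H8O6) in the whole flask = 2.493 × 10^-3 × 100.0/25.00 = 9.973 × 10^-3 mol
mass of C6H8O6 = 9.973 × 10^-3 × 176.12 = 1.756 g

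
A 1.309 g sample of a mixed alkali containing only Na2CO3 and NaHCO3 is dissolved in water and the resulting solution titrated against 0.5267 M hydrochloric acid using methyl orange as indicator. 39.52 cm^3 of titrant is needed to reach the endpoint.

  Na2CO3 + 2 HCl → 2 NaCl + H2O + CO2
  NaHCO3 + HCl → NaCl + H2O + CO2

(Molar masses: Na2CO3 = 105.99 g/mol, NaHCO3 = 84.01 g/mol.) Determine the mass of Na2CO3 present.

n(HCl) = 0.03952 × 0.5267 = 0.02082 mol
Let x = n(Na2CO3), y = n(NaHCO3).
Titrant: 2x + 1y = 0.02082;  mass: 105.99x + 84.01y = 1.309
Solving, x = 7.088 × 10^-3 mol, y = 6.639 × 10^-3 mol
mass of Na2CO3 = 7.088 × 10^-3 × 105.99 = 0.7513 g

0.7513 g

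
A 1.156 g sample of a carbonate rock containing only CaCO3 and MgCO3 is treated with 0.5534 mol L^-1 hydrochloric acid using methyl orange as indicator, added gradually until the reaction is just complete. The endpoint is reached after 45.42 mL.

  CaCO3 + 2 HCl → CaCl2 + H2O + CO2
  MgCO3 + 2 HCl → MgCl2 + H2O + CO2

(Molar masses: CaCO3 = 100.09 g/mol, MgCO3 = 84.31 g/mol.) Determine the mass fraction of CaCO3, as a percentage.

n(HCl) = 0.04542 × 0.5534 = 0.02514 mol
Let x = n(CaCO3), y = n(MgCO3).
Titrant: 2x + 2y = 0.02514;  mass: 100.09x + 84.31y = 1.156
Solving, x = 6.110 × 10^-3 mol, y = 6.458 × 10^-3 mol
mass of CaCO3 = 6.110 × 10^-3 × 100.09 = 0.6116 g
% CaCO3 = 0.6116 / 1.156 × 100 = 52.90 %

52.90 %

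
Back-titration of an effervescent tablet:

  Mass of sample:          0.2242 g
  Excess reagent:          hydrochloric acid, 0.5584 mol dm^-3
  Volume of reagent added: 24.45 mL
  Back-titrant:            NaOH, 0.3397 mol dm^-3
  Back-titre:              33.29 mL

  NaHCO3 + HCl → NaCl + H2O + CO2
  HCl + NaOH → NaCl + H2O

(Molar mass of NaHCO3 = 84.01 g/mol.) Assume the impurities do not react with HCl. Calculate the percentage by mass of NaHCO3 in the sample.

87.84 %

n(HCl) added = 0.02445 × 0.5584 = 0.01365 mol
n(NaOH) used in back-titration = 0.03329 × 0.3397 = 0.01131 mol
n(HCl) left over = 0.01131 mol (1:1 ratio)
n(HCl) consumed by analyte = 0.01365 − 0.01131 = 2.344 × 10^-3 mol
n(NaHCO3) = 2.344 × 10^-3 mol (1:1 ratio)
mass of NaHCO3 = 2.344 × 10^-3 × 84.01 = 0.1969 g
% NaHCO3 = 0.1969 / 0.2242 × 100 = 87.84 %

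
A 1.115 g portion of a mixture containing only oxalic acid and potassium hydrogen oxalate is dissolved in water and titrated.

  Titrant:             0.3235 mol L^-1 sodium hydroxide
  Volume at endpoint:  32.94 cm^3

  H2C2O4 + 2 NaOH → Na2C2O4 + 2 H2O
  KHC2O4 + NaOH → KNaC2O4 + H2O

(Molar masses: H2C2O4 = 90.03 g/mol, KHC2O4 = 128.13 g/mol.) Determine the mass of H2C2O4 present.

0.1356 g

n(NaOH) = 0.03294 × 0.3235 = 0.01066 mol
Let x = n(H2C2O4), y = n(KHC2O4).
Titrant: 2x + 1y = 0.01066;  mass: 90.03x + 128.13y = 1.115
Solving, x = 1.506 × 10^-3 mol, y = 7.644 × 10^-3 mol
mass of H2C2O4 = 1.506 × 10^-3 × 90.03 = 0.1356 g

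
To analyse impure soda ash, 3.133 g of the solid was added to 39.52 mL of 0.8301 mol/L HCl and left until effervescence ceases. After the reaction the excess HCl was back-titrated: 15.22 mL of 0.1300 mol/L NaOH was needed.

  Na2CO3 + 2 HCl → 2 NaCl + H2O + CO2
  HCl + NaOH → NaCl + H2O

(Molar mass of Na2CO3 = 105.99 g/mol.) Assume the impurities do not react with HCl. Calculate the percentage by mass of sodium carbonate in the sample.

n(HCl) added = 0.03952 × 0.8301 = 0.03281 mol
n(NaOH) used in back-titration = 0.01522 × 0.1300 = 1.979 × 10^-3 mol
n(HCl) left over = 1.979 × 10^-3 mol (1:1 ratio)
n(HCl) consumed by analyte = 0.03281 − 1.979 × 10^-3 = 0.03083 mol
From the 1:2 ratio, n(Na2CO3) = 1/2 × 0.03083 = 0.01541 mol
mass of Na2CO3 = 0.01541 × 105.99 = 1.634 g
% Na2CO3 = 1.634 / 3.133 × 100 = 52.14 %

52.14 %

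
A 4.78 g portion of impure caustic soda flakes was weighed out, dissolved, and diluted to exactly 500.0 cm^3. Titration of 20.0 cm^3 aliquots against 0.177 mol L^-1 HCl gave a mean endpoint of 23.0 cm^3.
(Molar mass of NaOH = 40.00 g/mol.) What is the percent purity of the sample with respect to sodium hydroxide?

NaOH + HCl → NaCl + H2O
n(HCl) per titration = 0.0230 × 0.177 = 4.07 × 10^-3 mol
n(NaOH) in each aliquot = 4.07 × 10^-3 mol (1:1 ratio)
n(NaOH) in the whole flask = 4.07 × 10^-3 × 500.0/20.0 = 0.102 mol
mass of NaOH = 0.102 × 40.00 = 4.07 g
% NaOH = 4.07 / 4.78 × 100 = 85.2 %

85.2 %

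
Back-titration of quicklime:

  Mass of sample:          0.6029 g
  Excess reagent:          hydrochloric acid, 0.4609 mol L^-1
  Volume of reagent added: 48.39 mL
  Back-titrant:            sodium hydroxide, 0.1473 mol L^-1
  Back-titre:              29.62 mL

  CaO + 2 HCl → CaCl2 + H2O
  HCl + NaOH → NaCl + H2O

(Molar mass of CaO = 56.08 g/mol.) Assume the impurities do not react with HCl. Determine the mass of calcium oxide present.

n(HCl) added = 0.04839 × 0.4609 = 0.02230 mol
n(NaOH) used in back-titration = 0.02962 × 0.1473 = 4.363 × 10^-3 mol
n(HCl) left over = 4.363 × 10^-3 mol (1:1 ratio)
n(HCl) consumed by analyte = 0.02230 − 4.363 × 10^-3 = 0.01794 mol
From the 1:2 ratio, n(CaO) = 1/2 × 0.01794 = 8.970 × 10^-3 mol
mass of CaO = 8.970 × 10^-3 × 56.08 = 0.5030 g

0.5030 g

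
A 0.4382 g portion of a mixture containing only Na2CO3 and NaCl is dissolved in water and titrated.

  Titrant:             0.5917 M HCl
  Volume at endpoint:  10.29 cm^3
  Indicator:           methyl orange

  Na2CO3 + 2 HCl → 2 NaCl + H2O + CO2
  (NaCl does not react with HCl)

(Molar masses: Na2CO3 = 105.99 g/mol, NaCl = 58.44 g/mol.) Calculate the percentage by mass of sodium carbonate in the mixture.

n(HCl) = 0.01029 × 0.5917 = 6.089 × 10^-3 mol
Let x = n(Na2CO3), y = n(NaCl).
Titrant: 2x = 6.089 × 10^-3;  mass: 105.99x + 58.44y = 0.4382
Solving, x = 3.044 × 10^-3 mol, y = 1.977 × 10^-3 mol
mass of Na2CO3 = 3.044 × 10^-3 × 105.99 = 0.3227 g
% Na2CO3 = 0.3227 / 0.4382 × 100 = 73.63 %

73.63 %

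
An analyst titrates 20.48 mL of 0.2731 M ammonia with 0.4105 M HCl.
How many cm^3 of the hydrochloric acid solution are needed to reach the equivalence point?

NH3 + HCl → NH4Cl
n(NH3) = 0.02048 L × 0.2731 mol/L = 5.593 × 10^-3 mol
n(HCl) = 5.593 × 10^-3 mol (1:1 stoichiometry)
V(HCl) = 5.593 × 10^-3 mol / 0.4105 mol/L = 0.01363 L = 13.63 mL

13.63 mL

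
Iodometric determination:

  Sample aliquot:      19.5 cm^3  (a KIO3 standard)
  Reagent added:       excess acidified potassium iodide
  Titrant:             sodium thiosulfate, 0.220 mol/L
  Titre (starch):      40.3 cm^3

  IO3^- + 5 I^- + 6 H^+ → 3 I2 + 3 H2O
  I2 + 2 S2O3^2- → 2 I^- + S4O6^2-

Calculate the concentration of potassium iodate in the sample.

0.0758 mol/L

n(S2O3^2-) = 0.0403 × 0.220 = 8.87 × 10^-3 mol
n(I2) = n(S2O3^2-)/2 = 4.43 × 10^-3 mol
From the 1:3 ratio, n(IO3^-) in the aliquot = 1/3 × 4.43 × 10^-3 = 1.48 × 10^-3 mol
[IO3^-] = 1.48 × 10^-3 / 0.0195 = 0.0758 mol/L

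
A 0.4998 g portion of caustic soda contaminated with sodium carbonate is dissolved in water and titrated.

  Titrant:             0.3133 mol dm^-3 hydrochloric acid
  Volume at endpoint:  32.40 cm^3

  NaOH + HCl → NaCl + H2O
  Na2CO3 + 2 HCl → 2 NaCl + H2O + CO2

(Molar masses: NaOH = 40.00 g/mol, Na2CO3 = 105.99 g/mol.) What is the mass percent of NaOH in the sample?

23.49 %

n(HCl) = 0.03240 × 0.3133 = 0.01015 mol
Let x = n(NaOH), y = n(Na2CO3).
Titrant: 1x + 2y = 0.01015;  mass: 40.00x + 105.99y = 0.4998
Solving, x = 2.936 × 10^-3 mol, y = 3.608 × 10^-3 mol
mass of NaOH = 2.936 × 10^-3 × 40.00 = 0.1174 g
% NaOH = 0.1174 / 0.4998 × 100 = 23.49 %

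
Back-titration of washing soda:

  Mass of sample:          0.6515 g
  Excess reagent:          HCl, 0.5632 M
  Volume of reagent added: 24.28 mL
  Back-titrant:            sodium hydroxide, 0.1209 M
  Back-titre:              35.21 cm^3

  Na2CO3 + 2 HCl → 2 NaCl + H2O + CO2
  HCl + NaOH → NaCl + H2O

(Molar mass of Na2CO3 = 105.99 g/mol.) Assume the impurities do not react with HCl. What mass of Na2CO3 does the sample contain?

0.4991 g

n(HCl) added = 0.02428 × 0.5632 = 0.01367 mol
n(NaOH) used in back-titration = 0.03521 × 0.1209 = 4.257 × 10^-3 mol
n(HCl) left over = 4.257 × 10^-3 mol (1:1 ratio)
n(HCl) consumed by analyte = 0.01367 − 4.257 × 10^-3 = 9.418 × 10^-3 mol
From the 1:2 ratio, n(Na2CO3) = 1/2 × 9.418 × 10^-3 = 4.709 × 10^-3 mol
mass of Na2CO3 = 4.709 × 10^-3 × 105.99 = 0.4991 g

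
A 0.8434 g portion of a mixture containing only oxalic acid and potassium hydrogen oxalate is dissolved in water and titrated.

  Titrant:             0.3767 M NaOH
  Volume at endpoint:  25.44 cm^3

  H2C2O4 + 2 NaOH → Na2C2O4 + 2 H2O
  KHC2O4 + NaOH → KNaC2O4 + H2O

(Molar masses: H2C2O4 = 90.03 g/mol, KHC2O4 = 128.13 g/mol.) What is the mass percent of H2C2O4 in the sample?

24.69 %

n(NaOH) = 0.02544 × 0.3767 = 9.583 × 10^-3 mol
Let x = n(H2C2O4), y = n(KHC2O4).
Titrant: 2x + 1y = 9.583 × 10^-3;  mass: 90.03x + 128.13y = 0.8434
Solving, x = 2.313 × 10^-3 mol, y = 4.957 × 10^-3 mol
mass of H2C2O4 = 2.313 × 10^-3 × 90.03 = 0.2082 g
% H2C2O4 = 0.2082 / 0.8434 × 100 = 24.69 %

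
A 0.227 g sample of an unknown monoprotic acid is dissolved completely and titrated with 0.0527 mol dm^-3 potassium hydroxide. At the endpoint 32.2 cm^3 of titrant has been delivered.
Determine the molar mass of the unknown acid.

n(KOH) = 0.0322 L × 0.0527 mol/L = 1.70 × 10^-3 mol
n(HA) = 1.70 × 10^-3 mol (1:1 ratio)
M = m / n = 0.227 g / 1.70 × 10^-3 mol = 134 g/mol

134 g/mol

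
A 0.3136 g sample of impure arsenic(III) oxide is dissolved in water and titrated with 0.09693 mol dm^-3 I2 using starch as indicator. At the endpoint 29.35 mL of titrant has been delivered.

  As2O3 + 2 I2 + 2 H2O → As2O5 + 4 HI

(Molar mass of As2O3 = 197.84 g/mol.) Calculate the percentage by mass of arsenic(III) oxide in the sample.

89.74 %

n(I2) = 0.02935 L × 0.09693 mol/L = 2.845 × 10^-3 mol
From the 1:2 ratio, n(As2O3) = 1/2 × 2.845 × 10^-3 = 1.422 × 10^-3 mol
mass of As2O3 = 1.422 × 10^-3 × 197.84 g/mol = 0.2814 g
% As2O3 = 0.2814 / 0.3136 × 100 = 89.74 %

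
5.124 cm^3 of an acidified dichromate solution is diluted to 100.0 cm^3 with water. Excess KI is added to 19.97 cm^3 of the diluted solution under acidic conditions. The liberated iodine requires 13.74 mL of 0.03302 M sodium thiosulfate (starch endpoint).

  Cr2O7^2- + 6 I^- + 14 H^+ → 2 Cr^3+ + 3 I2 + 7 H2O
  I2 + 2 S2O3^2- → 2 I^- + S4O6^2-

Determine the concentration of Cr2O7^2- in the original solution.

n(S2O3^2-) = 0.01374 × 0.03302 = 4.537 × 10^-4 mol
n(I2) = n(S2O3^2-)/2 = 2.268 × 10^-4 mol
From the 1:3 ratio, n(Cr2O7^2-) in the aliquot = 1/3 × 2.268 × 10^-4 = 7.562 × 10^-5 mol
[Cr2O7^2-]_dilute = 7.562 × 10^-5 / 0.01997 = 0.003786 mol/L
[Cr2O7^2-]_original = 0.003786 × 100.0/5.124 = 0.07390 mol/L

0.07390 M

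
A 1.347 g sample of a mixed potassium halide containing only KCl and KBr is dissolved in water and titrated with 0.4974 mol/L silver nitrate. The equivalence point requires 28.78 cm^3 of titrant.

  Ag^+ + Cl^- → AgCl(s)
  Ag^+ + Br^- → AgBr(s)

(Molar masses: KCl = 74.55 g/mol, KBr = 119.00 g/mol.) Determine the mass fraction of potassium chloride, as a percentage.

44.39 %

n(AgNO3) = 0.02878 × 0.4974 = 0.01432 mol
Let x = n(KCl), y = n(KBr).
Titrant: 1x + 1y = 0.01432;  mass: 74.55x + 119.00y = 1.347
Solving, x = 8.020 × 10^-3 mol, y = 6.295 × 10^-3 mol
mass of KCl = 8.020 × 10^-3 × 74.55 = 0.5979 g
% KCl = 0.5979 / 1.347 × 100 = 44.39 %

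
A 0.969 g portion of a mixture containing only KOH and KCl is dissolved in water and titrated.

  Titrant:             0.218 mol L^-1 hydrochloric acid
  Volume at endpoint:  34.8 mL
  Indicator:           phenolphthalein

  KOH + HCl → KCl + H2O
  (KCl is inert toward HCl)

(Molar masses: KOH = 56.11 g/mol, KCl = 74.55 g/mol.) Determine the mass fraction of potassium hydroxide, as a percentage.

n(HCl) = 0.0348 × 0.218 = 7.59 × 10^-3 mol
Let x = n(KOH), y = n(KCl).
Titrant: 1x = 7.59 × 10^-3;  mass: 56.11x + 74.55y = 0.969
Solving, x = 7.59 × 10^-3 mol, y = 7.29 × 10^-3 mol
mass of KOH = 7.59 × 10^-3 × 56.11 = 0.426 g
% KOH = 0.426 / 0.969 × 100 = 43.9 %

43.9 %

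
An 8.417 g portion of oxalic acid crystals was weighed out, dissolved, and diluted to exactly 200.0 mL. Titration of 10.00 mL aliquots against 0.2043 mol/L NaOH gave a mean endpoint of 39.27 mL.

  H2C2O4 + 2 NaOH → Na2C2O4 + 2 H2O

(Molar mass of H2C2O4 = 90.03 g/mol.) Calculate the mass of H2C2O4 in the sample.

7.223 g

n(NaOH) per titration = 0.03927 × 0.2043 = 8.023 × 10^-3 mol
From the 1:2 ratio, n(H2C2O4) in each aliquot = 1/2 × 8.023 × 10^-3 = 4.011 × 10^-3 mol
n(H2C2O4) in the whole flask = 4.011 × 10^-3 × 200.0/10.00 = 0.08023 mol
mass of H2C2O4 = 0.08023 × 90.03 = 7.223 g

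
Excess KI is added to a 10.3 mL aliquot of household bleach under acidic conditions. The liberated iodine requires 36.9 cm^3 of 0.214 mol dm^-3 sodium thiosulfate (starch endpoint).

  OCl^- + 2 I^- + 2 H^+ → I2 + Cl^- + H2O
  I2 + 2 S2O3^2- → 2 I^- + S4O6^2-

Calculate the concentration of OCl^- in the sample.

0.383 mol/L

n(S2O3^2-) = 0.0369 × 0.214 = 7.90 × 10^-3 mol
n(I2) = n(S2O3^2-)/2 = 3.95 × 10^-3 mol
n(OCl^-) in the aliquot = 3.95 × 10^-3 mol (1:1 ratio)
[OCl^-] = 3.95 × 10^-3 / 0.0103 = 0.383 mol/L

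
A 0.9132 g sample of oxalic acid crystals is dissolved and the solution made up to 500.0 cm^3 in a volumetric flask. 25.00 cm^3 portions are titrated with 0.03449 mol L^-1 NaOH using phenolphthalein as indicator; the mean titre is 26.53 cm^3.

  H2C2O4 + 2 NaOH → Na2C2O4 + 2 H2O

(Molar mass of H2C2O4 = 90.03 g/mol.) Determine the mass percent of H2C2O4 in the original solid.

n(NaOH) per titration = 0.02653 × 0.03449 = 9.150 × 10^-4 mol
From the 1:2 ratio, n(H2C2O4) in each aliquot = 1/2 × 9.150 × 10^-4 = 4.575 × 10^-4 mol
n(H2C2O4) in the whole flask = 4.575 × 10^-4 × 500.0/25.00 = 9.150 × 10^-3 mol
mass of H2C2O4 = 9.150 × 10^-3 × 90.03 = 0.8238 g
% H2C2O4 = 0.8238 / 0.9132 × 100 = 90.21 %

90.21 %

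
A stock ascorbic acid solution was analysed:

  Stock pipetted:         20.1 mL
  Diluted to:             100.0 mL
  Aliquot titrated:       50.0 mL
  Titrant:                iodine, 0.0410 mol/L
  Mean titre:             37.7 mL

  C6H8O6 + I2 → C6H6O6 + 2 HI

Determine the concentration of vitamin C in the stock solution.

n(I2) = 0.0377 × 0.0410 = 1.55 × 10^-3 mol
n(C6H8O6) in the aliquot = 1.55 × 10^-3 mol (1:1 ratio)
[C6H8O6]_dilute = 1.55 × 10^-3 / 0.0500 = 0.0309 mol/L
Dilution factor = 100.0 / 20.1 = 4.975
[C6H8O6]_stock = 0.0309 × 4.975 = 0.154 mol/L

0.154 mol/L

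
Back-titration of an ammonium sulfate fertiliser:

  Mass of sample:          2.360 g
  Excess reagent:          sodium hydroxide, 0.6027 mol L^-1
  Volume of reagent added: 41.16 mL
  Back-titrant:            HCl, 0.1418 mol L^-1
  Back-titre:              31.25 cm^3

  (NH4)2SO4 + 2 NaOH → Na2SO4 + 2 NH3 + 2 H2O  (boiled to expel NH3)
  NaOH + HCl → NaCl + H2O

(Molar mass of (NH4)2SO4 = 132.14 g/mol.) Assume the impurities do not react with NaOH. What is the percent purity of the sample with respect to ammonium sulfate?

n(NaOH) added = 0.04116 × 0.6027 = 0.02481 mol
n(HCl) used in back-titration = 0.03125 × 0.1418 = 4.431 × 10^-3 mol
n(NaOH) left over = 4.431 × 10^-3 mol (1:1 ratio)
n(NaOH) consumed by analyte = 0.02481 − 4.431 × 10^-3 = 0.02038 mol
From the 1:2 ratio, n((NH4)2SO4) = 1/2 × 0.02038 = 0.01019 mol
mass of (NH4)2SO4 = 0.01019 × 132.14 = 1.346 g
% (NH4)2SO4 = 1.346 / 2.360 × 100 = 57.04 %

57.04 %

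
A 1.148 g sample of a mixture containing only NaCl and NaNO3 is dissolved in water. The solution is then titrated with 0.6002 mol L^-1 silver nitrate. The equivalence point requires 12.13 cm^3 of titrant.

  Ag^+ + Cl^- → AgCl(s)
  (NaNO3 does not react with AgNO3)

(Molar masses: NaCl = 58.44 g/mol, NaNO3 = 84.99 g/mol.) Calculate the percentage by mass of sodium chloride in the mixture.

37.06 %

n(AgNO3) = 0.01213 × 0.6002 = 7.280 × 10^-3 mol
Let x = n(NaCl), y = n(NaNO3).
Titrant: 1x = 7.280 × 10^-3;  mass: 58.44x + 84.99y = 1.148
Solving, x = 7.280 × 10^-3 mol, y = 8.501 × 10^-3 mol
mass of NaCl = 7.280 × 10^-3 × 58.44 = 0.4255 g
% NaCl = 0.4255 / 1.148 × 100 = 37.06 %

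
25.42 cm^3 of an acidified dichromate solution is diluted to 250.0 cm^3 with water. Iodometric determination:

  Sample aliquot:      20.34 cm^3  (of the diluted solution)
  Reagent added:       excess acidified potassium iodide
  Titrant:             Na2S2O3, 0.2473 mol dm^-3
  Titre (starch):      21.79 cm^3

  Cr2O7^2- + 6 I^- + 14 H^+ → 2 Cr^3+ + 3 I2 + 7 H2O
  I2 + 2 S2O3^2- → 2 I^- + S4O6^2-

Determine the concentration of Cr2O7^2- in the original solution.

0.4343 mol/L

n(S2O3^2-) = 0.02179 × 0.2473 = 5.389 × 10^-3 mol
n(I2) = n(S2O3^2-)/2 = 2.694 × 10^-3 mol
From the 1:3 ratio, n(Cr2O7^2-) in the aliquot = 1/3 × 2.694 × 10^-3 = 8.981 × 10^-4 mol
[Cr2O7^2-]_dilute = 8.981 × 10^-4 / 0.02034 = 0.04415 mol/L
[Cr2O7^2-]_original = 0.04415 × 250.0/25.42 = 0.4343 mol/L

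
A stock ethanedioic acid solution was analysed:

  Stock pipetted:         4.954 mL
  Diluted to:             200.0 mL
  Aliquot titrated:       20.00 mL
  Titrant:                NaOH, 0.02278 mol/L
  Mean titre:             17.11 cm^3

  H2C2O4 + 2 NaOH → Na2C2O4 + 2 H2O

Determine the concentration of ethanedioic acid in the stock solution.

0.3934 mol/L

n(NaOH) = 0.01711 × 0.02278 = 3.898 × 10^-4 mol
From the 1:2 ratio, n(H2C2O4) in the aliquot = 1/2 × 3.898 × 10^-4 = 1.949 × 10^-4 mol
[H2C2O4]_dilute = 1.949 × 10^-4 / 0.02000 = 0.009744 mol/L
Dilution factor = 200.0 / 4.954 = 40.37
[H2C2O4]_stock = 0.009744 × 40.37 = 0.3934 mol/L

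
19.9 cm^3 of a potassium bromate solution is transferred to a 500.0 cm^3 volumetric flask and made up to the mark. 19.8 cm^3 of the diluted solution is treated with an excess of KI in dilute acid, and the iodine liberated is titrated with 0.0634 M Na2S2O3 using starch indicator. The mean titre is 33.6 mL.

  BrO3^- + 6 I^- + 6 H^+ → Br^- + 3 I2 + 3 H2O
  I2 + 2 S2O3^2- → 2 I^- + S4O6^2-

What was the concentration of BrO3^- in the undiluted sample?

n(S2O3^2-) = 0.0336 × 0.0634 = 2.13 × 10^-3 mol
n(I2) = n(S2O3^2-)/2 = 1.07 × 10^-3 mol
From the 1:3 ratio, n(BrO3^-) in the aliquot = 1/3 × 1.07 × 10^-3 = 3.55 × 10^-4 mol
[BrO3^-]_dilute = 3.55 × 10^-4 / 0.0198 = 0.0179 mol/L
[BrO3^-]_original = 0.0179 × 500.0/19.9 = 0.451 mol/L

0.451 M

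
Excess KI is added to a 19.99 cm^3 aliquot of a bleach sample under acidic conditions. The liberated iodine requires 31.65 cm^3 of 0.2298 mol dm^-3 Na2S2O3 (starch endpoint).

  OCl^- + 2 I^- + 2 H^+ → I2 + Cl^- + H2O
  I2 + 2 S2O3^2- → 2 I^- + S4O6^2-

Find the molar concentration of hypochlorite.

0.1819 mol/L

n(S2O3^2-) = 0.03165 × 0.2298 = 7.273 × 10^-3 mol
n(I2) = n(S2O3^2-)/2 = 3.637 × 10^-3 mol
n(OCl^-) in the aliquot = 3.637 × 10^-3 mol (1:1 ratio)
[OCl^-] = 3.637 × 10^-3 / 0.01999 = 0.1819 mol/L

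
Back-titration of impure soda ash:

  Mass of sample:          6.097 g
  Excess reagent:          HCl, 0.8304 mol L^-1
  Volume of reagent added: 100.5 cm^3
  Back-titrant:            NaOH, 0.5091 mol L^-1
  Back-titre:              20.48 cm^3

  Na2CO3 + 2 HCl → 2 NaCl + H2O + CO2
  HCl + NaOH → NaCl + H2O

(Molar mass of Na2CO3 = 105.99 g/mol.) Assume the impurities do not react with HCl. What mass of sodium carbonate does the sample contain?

3.870 g

n(HCl) added = 0.1005 × 0.8304 = 0.08346 mol
n(NaOH) used in back-titration = 0.02048 × 0.5091 = 0.01043 mol
n(HCl) left over = 0.01043 mol (1:1 ratio)
n(HCl) consumed by analyte = 0.08346 − 0.01043 = 0.07303 mol
From the 1:2 ratio, n(Na2CO3) = 1/2 × 0.07303 = 0.03651 mol
mass of Na2CO3 = 0.03651 × 105.99 = 3.870 g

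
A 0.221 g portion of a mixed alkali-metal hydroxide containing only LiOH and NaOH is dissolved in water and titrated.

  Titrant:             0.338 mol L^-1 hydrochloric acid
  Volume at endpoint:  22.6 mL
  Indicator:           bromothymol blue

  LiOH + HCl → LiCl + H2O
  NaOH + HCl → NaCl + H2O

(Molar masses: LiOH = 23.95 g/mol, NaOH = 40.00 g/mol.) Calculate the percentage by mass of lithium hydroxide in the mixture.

n(HCl) = 0.0226 × 0.338 = 7.64 × 10^-3 mol
Let x = n(LiOH), y = n(NaOH).
Titrant: 1x + 1y = 7.64 × 10^-3;  mass: 23.95x + 40.00y = 0.221
Solving, x = 5.27 × 10^-3 mol, y = 2.37 × 10^-3 mol
mass of LiOH = 5.27 × 10^-3 × 23.95 = 0.126 g
% LiOH = 0.126 / 0.221 × 100 = 57.1 %

57.1 %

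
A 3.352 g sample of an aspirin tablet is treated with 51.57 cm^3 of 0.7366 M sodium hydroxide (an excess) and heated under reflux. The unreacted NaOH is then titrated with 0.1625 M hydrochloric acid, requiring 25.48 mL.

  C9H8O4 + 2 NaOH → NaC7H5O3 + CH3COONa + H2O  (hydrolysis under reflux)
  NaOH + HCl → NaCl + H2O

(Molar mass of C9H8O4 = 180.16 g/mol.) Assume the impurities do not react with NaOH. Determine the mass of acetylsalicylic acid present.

n(NaOH) added = 0.05157 × 0.7366 = 0.03799 mol
n(HCl) used in back-titration = 0.02548 × 0.1625 = 4.141 × 10^-3 mol
n(NaOH) left over = 4.141 × 10^-3 mol (1:1 ratio)
n(NaOH) consumed by analyte = 0.03799 − 4.141 × 10^-3 = 0.03385 mol
From the 1:2 ratio, n(C9H8O4) = 1/2 × 0.03385 = 0.01692 mol
mass of C9H8O4 = 0.01692 × 180.16 = 3.049 g

3.049 g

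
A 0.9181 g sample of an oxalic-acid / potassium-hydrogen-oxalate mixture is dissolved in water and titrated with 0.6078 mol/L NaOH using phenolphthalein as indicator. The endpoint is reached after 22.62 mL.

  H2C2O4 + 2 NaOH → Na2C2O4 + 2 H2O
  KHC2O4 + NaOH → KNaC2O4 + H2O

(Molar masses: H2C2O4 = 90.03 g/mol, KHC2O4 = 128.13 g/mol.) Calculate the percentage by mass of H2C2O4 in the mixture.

49.76 %

n(NaOH) = 0.02262 × 0.6078 = 0.01375 mol
Let x = n(H2C2O4), y = n(KHC2O4).
Titrant: 2x + 1y = 0.01375;  mass: 90.03x + 128.13y = 0.9181
Solving, x = 5.074 × 10^-3 mol, y = 3.600 × 10^-3 mol
mass of H2C2O4 = 5.074 × 10^-3 × 90.03 = 0.4568 g
% H2C2O4 = 0.4568 / 0.9181 × 100 = 49.76 %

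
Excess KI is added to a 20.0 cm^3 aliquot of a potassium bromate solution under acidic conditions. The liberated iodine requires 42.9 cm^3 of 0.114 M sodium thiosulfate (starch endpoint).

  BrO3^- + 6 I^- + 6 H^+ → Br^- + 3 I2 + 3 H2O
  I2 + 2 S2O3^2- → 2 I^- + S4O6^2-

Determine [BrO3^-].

0.0408 M

n(S2O3^2-) = 0.0429 × 0.114 = 4.89 × 10^-3 mol
n(I2) = n(S2O3^2-)/2 = 2.45 × 10^-3 mol
From the 1:3 ratio, n(BrO3^-) in the aliquot = 1/3 × 2.45 × 10^-3 = 8.15 × 10^-4 mol
[BrO3^-] = 8.15 × 10^-4 / 0.0200 = 0.0408 mol/L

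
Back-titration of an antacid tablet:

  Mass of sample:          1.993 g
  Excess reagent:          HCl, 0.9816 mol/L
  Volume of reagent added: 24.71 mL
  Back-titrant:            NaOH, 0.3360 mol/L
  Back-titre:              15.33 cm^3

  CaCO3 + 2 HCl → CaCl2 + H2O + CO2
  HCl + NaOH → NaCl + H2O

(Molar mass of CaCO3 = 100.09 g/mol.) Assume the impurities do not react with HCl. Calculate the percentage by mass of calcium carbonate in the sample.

47.97 %

n(HCl) added = 0.02471 × 0.9816 = 0.02426 mol
n(NaOH) used in back-titration = 0.01533 × 0.3360 = 5.151 × 10^-3 mol
n(HCl) left over = 5.151 × 10^-3 mol (1:1 ratio)
n(HCl) consumed by analyte = 0.02426 − 5.151 × 10^-3 = 0.01910 mol
From the 1:2 ratio, n(CaCO3) = 1/2 × 0.01910 = 9.552 × 10^-3 mol
mass of CaCO3 = 9.552 × 10^-3 × 100.09 = 0.9561 g
% CaCO3 = 0.9561 / 1.993 × 100 = 47.97 %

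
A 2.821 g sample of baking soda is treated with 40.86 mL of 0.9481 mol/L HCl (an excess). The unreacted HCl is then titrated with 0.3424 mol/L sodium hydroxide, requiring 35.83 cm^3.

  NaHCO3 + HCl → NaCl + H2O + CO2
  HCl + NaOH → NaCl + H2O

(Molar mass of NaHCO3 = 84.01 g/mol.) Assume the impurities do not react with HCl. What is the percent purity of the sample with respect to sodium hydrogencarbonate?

n(HCl) added = 0.04086 × 0.9481 = 0.03874 mol
n(NaOH) used in back-titration = 0.03583 × 0.3424 = 0.01227 mol
n(HCl) left over = 0.01227 mol (1:1 ratio)
n(HCl) consumed by analyte = 0.03874 − 0.01227 = 0.02647 mol
n(NaHCO3) = 0.02647 mol (1:1 ratio)
mass of NaHCO3 = 0.02647 × 84.01 = 2.224 g
% NaHCO3 = 2.224 / 2.821 × 100 = 78.83 %

78.83 %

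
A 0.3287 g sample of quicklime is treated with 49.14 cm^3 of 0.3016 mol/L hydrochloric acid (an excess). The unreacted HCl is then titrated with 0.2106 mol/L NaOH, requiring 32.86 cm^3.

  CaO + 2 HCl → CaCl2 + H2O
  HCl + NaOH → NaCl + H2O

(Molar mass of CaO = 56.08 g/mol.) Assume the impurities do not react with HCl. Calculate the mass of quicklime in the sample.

n(HCl) added = 0.04914 × 0.3016 = 0.01482 mol
n(NaOH) used in back-titration = 0.03286 × 0.2106 = 6.920 × 10^-3 mol
n(HCl) left over = 6.920 × 10^-3 mol (1:1 ratio)
n(HCl) consumed by analyte = 0.01482 − 6.920 × 10^-3 = 7.900 × 10^-3 mol
From the 1:2 ratio, n(CaO) = 1/2 × 7.900 × 10^-3 = 3.950 × 10^-3 mol
mass of CaO = 3.950 × 10^-3 × 56.08 = 0.2215 g

0.2215 g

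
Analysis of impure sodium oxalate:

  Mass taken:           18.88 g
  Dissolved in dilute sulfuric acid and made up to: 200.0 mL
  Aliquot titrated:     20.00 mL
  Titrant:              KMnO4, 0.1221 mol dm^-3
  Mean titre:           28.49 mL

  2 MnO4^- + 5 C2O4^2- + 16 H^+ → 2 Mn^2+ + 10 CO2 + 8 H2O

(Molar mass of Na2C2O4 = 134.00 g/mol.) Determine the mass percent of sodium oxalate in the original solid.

n(KMnO4) per titration = 0.02849 × 0.1221 = 3.479 × 10^-3 mol
From the 5:2 ratio, n(Na2C2O4) in each aliquot = 5/2 × 3.479 × 10^-3 = 8.697 × 10^-3 mol
n(Na2C2O4) in the whole flask = 8.697 × 10^-3 × 200.0/20.00 = 0.08697 mol
mass of Na2C2O4 = 0.08697 × 134.00 = 11.65 g
% Na2C2O4 = 11.65 / 18.88 × 100 = 61.72 %

61.72 %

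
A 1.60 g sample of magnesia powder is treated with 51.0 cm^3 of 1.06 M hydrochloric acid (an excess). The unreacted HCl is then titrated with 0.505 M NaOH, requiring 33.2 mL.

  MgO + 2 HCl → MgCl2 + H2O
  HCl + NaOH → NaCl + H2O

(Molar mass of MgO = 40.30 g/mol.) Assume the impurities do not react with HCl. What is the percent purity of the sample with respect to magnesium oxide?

47.0 %

n(HCl) added = 0.0510 × 1.06 = 0.0541 mol
n(NaOH) used in back-titration = 0.0332 × 0.505 = 0.0168 mol
n(HCl) left over = 0.0168 mol (1:1 ratio)
n(HCl) consumed by analyte = 0.0541 − 0.0168 = 0.0373 mol
From the 1:2 ratio, n(MgO) = 1/2 × 0.0373 = 0.0186 mol
mass of MgO = 0.0186 × 40.30 = 0.751 g
% MgO = 0.751 / 1.60 × 100 = 47.0 %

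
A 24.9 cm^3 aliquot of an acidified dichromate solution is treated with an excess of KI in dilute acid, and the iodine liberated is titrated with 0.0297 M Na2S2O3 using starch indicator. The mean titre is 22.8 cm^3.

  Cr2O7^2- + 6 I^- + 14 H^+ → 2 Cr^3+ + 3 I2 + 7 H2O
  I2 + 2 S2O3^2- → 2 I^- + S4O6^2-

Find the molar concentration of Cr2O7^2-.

n(S2O3^2-) = 0.0228 × 0.0297 = 6.77 × 10^-4 mol
n(I2) = n(S2O3^2-)/2 = 3.39 × 10^-4 mol
From the 1:3 ratio, n(Cr2O7^2-) in the aliquot = 1/3 × 3.39 × 10^-4 = 1.13 × 10^-4 mol
[Cr2O7^2-] = 1.13 × 10^-4 / 0.0249 = 0.00453 mol/L

0.00453 M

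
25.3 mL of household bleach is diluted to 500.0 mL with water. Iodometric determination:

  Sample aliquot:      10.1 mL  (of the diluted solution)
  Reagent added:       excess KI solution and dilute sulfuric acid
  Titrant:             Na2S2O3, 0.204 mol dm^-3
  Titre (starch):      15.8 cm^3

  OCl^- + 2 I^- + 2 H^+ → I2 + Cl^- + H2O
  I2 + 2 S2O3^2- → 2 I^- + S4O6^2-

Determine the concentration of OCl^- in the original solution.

3.15 mol/L

n(S2O3^2-) = 0.0158 × 0.204 = 3.22 × 10^-3 mol
n(I2) = n(S2O3^2-)/2 = 1.61 × 10^-3 mol
n(OCl^-) in the aliquot = 1.61 × 10^-3 mol (1:1 ratio)
[OCl^-]_dilute = 1.61 × 10^-3 / 0.0101 = 0.160 mol/L
[OCl^-]_original = 0.160 × 500.0/25.3 = 3.15 mol/L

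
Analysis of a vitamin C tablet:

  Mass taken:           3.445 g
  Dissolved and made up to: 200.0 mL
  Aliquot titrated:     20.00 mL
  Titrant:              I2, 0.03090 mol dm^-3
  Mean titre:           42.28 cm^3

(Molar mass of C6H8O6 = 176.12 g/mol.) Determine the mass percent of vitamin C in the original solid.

C6H8O6 + I2 → C6H6O6 + 2 HI
n(I2) per titration = 0.04228 × 0.03090 = 1.306 × 10^-3 mol
n(C6H8O6) in each aliquot = 1.306 × 10^-3 mol (1:1 ratio)
n(C6H8O6) in the whole flask = 1.306 × 10^-3 × 200.0/20.00 = 0.01306 mol
mass of C6H8O6 = 0.01306 × 176.12 = 2.301 g
% C6H8O6 = 2.301 / 3.445 × 100 = 66.79 %

66.79 %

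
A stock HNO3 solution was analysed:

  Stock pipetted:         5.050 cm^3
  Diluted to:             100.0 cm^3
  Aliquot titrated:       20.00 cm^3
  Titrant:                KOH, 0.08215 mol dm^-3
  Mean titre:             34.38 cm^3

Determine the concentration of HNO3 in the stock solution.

HNO3 + KOH → KNO3 + H2O
n(KOH) = 0.03438 × 0.08215 = 2.824 × 10^-3 mol
n(HNO3) in the aliquot = 2.824 × 10^-3 mol (1:1 ratio)
[HNO3]_dilute = 2.824 × 10^-3 / 0.02000 = 0.1412 mol/L
Dilution factor = 100.0 / 5.050 = 19.80
[HNO3]_stock = 0.1412 × 19.80 = 2.796 mol/L

2.796 mol/L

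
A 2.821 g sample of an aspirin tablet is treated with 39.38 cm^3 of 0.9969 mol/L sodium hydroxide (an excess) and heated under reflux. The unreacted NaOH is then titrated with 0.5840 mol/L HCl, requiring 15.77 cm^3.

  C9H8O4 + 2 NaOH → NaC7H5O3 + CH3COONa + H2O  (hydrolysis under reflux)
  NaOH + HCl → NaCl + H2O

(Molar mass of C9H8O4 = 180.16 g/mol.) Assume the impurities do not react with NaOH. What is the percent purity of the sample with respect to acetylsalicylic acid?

95.95 %

n(NaOH) added = 0.03938 × 0.9969 = 0.03926 mol
n(HCl) used in back-titration = 0.01577 × 0.5840 = 9.210 × 10^-3 mol
n(NaOH) left over = 9.210 × 10^-3 mol (1:1 ratio)
n(NaOH) consumed by analyte = 0.03926 − 9.210 × 10^-3 = 0.03005 mol
From the 1:2 ratio, n(C9H8O4) = 1/2 × 0.03005 = 0.01502 mol
mass of C9H8O4 = 0.01502 × 180.16 = 2.707 g
% C9H8O4 = 2.707 / 2.821 × 100 = 95.95 %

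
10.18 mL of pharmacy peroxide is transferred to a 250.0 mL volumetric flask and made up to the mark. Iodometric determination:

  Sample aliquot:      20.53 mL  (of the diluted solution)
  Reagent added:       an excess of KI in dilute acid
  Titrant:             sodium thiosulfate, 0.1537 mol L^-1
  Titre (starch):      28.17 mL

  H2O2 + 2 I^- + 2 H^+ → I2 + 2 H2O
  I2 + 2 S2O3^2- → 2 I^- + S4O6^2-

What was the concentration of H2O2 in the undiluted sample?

2.590 mol/L

n(S2O3^2-) = 0.02817 × 0.1537 = 4.330 × 10^-3 mol
n(I2) = n(S2O3^2-)/2 = 2.165 × 10^-3 mol
n(H2O2) in the aliquot = 2.165 × 10^-3 mol (1:1 ratio)
[H2O2]_dilute = 2.165 × 10^-3 / 0.02053 = 0.1054 mol/L
[H2O2]_original = 0.1054 × 250.0/10.18 = 2.590 mol/L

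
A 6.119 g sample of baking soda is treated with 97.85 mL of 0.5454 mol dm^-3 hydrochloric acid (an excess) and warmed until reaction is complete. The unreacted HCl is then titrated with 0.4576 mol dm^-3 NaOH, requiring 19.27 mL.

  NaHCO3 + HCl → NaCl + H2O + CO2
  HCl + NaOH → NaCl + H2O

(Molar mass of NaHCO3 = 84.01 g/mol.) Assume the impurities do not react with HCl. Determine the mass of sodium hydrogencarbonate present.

3.743 g

n(HCl) added = 0.09785 × 0.5454 = 0.05337 mol
n(NaOH) used in back-titration = 0.01927 × 0.4576 = 8.818 × 10^-3 mol
n(HCl) left over = 8.818 × 10^-3 mol (1:1 ratio)
n(HCl) consumed by analyte = 0.05337 − 8.818 × 10^-3 = 0.04455 mol
n(NaHCO3) = 0.04455 mol (1:1 ratio)
mass of NaHCO3 = 0.04455 × 84.01 = 3.743 g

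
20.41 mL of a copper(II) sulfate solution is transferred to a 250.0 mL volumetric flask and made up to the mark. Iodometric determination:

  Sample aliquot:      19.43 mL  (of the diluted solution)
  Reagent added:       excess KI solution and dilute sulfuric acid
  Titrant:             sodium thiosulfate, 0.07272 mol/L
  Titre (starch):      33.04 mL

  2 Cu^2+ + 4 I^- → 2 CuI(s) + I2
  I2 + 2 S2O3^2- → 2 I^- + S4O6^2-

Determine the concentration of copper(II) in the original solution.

n(S2O3^2-) = 0.03304 × 0.07272 = 2.403 × 10^-3 mol
n(I2) = n(S2O3^2-)/2 = 1.201 × 10^-3 mol
From the 2:1 ratio, n(Cu2+) in the aliquot = 2/1 × 1.201 × 10^-3 = 2.403 × 10^-3 mol
[Cu2+]_dilute = 2.403 × 10^-3 / 0.01943 = 0.1237 mol/L
[Cu2+]_original = 0.1237 × 250.0/20.41 = 1.515 mol/L

1.515 mol/L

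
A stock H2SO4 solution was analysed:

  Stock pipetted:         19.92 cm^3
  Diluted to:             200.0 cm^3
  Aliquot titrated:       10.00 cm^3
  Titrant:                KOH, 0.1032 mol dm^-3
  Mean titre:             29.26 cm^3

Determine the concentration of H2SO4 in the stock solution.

1.516 mol/L

H2SO4 + 2 KOH → K2SO4 + 2 H2O
n(KOH) = 0.02926 × 0.1032 = 3.020 × 10^-3 mol
From the 1:2 ratio, n(H2SO4) in the aliquot = 1/2 × 3.020 × 10^-3 = 1.510 × 10^-3 mol
[H2SO4]_dilute = 1.510 × 10^-3 / 0.01000 = 0.1510 mol/L
Dilution factor = 200.0 / 19.92 = 10.04
[H2SO4]_stock = 0.1510 × 10.04 = 1.516 mol/L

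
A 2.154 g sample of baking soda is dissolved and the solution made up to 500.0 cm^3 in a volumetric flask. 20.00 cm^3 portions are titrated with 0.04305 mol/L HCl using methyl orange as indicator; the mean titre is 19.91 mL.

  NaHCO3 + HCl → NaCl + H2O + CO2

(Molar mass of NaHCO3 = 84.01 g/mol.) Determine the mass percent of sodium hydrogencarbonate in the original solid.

83.57 %

n(HCl) per titration = 0.01991 × 0.04305 = 8.571 × 10^-4 mol
n(NaHCO3) in each aliquot = 8.571 × 10^-4 mol (1:1 ratio)
n(NaHCO3) in the whole flask = 8.571 × 10^-4 × 500.0/20.00 = 0.02143 mol
mass of NaHCO3 = 0.02143 × 84.01 = 1.800 g
% NaHCO3 = 1.800 / 2.154 × 100 = 83.57 %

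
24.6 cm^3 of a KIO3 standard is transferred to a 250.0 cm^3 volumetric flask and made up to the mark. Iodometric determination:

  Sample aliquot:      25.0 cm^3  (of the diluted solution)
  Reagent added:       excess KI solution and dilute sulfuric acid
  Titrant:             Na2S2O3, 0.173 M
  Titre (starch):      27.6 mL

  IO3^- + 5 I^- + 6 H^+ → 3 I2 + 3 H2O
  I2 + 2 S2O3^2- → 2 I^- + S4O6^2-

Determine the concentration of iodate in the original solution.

0.323 M

n(S2O3^2-) = 0.0276 × 0.173 = 4.77 × 10^-3 mol
n(I2) = n(S2O3^2-)/2 = 2.39 × 10^-3 mol
From the 1:3 ratio, n(IO3^-) in the aliquot = 1/3 × 2.39 × 10^-3 = 7.96 × 10^-4 mol
[IO3^-]_dilute = 7.96 × 10^-4 / 0.0250 = 0.0318 mol/L
[IO3^-]_original = 0.0318 × 250.0/24.6 = 0.323 mol/L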